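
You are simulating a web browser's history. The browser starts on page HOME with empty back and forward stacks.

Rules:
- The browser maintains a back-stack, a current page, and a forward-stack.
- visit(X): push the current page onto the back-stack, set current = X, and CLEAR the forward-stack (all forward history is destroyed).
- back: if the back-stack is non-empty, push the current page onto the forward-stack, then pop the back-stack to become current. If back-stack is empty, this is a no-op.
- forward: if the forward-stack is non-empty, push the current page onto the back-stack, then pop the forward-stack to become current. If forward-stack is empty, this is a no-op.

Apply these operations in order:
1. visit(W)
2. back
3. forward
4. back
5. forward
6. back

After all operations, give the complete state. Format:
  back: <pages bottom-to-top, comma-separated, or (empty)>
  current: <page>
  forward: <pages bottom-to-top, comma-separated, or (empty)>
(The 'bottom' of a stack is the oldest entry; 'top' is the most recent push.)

After 1 (visit(W)): cur=W back=1 fwd=0
After 2 (back): cur=HOME back=0 fwd=1
After 3 (forward): cur=W back=1 fwd=0
After 4 (back): cur=HOME back=0 fwd=1
After 5 (forward): cur=W back=1 fwd=0
After 6 (back): cur=HOME back=0 fwd=1

Answer: back: (empty)
current: HOME
forward: W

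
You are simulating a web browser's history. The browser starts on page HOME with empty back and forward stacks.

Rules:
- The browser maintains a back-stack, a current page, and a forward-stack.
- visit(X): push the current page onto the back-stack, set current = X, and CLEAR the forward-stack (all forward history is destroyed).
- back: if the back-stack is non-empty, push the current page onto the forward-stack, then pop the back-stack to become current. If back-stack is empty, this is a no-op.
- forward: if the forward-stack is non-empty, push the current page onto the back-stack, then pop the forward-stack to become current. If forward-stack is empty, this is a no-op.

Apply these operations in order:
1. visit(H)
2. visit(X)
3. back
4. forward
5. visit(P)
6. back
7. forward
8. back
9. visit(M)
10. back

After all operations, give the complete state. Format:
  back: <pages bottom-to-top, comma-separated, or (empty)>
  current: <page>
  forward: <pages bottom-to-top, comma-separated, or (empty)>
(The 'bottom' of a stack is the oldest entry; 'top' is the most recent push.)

After 1 (visit(H)): cur=H back=1 fwd=0
After 2 (visit(X)): cur=X back=2 fwd=0
After 3 (back): cur=H back=1 fwd=1
After 4 (forward): cur=X back=2 fwd=0
After 5 (visit(P)): cur=P back=3 fwd=0
After 6 (back): cur=X back=2 fwd=1
After 7 (forward): cur=P back=3 fwd=0
After 8 (back): cur=X back=2 fwd=1
After 9 (visit(M)): cur=M back=3 fwd=0
After 10 (back): cur=X back=2 fwd=1

Answer: back: HOME,H
current: X
forward: M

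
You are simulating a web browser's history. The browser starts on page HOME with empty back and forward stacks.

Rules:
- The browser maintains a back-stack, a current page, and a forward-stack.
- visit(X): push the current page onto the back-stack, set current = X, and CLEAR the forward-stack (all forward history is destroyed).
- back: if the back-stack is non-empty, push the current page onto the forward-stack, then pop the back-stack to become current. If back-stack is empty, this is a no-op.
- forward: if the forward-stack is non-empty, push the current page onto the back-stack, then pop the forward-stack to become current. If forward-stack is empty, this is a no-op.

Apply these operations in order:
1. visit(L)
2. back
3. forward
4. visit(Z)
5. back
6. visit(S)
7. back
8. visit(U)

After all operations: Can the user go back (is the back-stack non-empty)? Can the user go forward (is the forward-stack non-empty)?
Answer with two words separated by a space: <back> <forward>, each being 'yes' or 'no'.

After 1 (visit(L)): cur=L back=1 fwd=0
After 2 (back): cur=HOME back=0 fwd=1
After 3 (forward): cur=L back=1 fwd=0
After 4 (visit(Z)): cur=Z back=2 fwd=0
After 5 (back): cur=L back=1 fwd=1
After 6 (visit(S)): cur=S back=2 fwd=0
After 7 (back): cur=L back=1 fwd=1
After 8 (visit(U)): cur=U back=2 fwd=0

Answer: yes no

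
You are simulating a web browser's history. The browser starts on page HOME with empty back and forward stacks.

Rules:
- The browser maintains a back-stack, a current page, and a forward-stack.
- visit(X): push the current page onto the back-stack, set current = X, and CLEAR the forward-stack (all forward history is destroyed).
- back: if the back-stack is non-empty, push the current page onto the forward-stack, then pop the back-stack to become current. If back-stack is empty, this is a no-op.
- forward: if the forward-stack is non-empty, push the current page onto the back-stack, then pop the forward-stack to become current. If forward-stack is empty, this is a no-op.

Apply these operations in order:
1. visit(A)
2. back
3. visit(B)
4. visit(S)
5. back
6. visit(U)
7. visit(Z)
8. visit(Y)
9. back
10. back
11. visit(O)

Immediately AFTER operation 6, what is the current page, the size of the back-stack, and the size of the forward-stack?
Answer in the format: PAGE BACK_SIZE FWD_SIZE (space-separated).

After 1 (visit(A)): cur=A back=1 fwd=0
After 2 (back): cur=HOME back=0 fwd=1
After 3 (visit(B)): cur=B back=1 fwd=0
After 4 (visit(S)): cur=S back=2 fwd=0
After 5 (back): cur=B back=1 fwd=1
After 6 (visit(U)): cur=U back=2 fwd=0

U 2 0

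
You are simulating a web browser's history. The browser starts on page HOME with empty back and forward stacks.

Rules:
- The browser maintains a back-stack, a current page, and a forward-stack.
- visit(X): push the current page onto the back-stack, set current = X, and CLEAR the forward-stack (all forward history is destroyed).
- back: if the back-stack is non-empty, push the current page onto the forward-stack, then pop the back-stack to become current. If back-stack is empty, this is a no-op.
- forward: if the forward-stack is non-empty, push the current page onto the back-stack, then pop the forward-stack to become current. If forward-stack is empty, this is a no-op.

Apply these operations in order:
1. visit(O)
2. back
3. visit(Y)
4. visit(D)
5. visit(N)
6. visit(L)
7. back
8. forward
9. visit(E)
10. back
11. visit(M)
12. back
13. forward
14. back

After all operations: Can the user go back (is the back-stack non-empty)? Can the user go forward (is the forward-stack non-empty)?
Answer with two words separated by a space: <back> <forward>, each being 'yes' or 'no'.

Answer: yes yes

Derivation:
After 1 (visit(O)): cur=O back=1 fwd=0
After 2 (back): cur=HOME back=0 fwd=1
After 3 (visit(Y)): cur=Y back=1 fwd=0
After 4 (visit(D)): cur=D back=2 fwd=0
After 5 (visit(N)): cur=N back=3 fwd=0
After 6 (visit(L)): cur=L back=4 fwd=0
After 7 (back): cur=N back=3 fwd=1
After 8 (forward): cur=L back=4 fwd=0
After 9 (visit(E)): cur=E back=5 fwd=0
After 10 (back): cur=L back=4 fwd=1
After 11 (visit(M)): cur=M back=5 fwd=0
After 12 (back): cur=L back=4 fwd=1
After 13 (forward): cur=M back=5 fwd=0
After 14 (back): cur=L back=4 fwd=1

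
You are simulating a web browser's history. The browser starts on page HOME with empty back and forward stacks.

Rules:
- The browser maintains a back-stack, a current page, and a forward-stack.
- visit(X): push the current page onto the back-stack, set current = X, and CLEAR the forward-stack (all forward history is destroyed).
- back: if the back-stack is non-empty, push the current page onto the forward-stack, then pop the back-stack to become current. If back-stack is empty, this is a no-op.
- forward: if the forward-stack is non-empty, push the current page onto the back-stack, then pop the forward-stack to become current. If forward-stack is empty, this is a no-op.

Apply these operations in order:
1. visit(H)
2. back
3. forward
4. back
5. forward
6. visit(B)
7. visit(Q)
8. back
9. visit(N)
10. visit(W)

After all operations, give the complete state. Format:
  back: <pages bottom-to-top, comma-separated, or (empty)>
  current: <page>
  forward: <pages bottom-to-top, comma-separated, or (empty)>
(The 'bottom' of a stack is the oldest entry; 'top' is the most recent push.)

Answer: back: HOME,H,B,N
current: W
forward: (empty)

Derivation:
After 1 (visit(H)): cur=H back=1 fwd=0
After 2 (back): cur=HOME back=0 fwd=1
After 3 (forward): cur=H back=1 fwd=0
After 4 (back): cur=HOME back=0 fwd=1
After 5 (forward): cur=H back=1 fwd=0
After 6 (visit(B)): cur=B back=2 fwd=0
After 7 (visit(Q)): cur=Q back=3 fwd=0
After 8 (back): cur=B back=2 fwd=1
After 9 (visit(N)): cur=N back=3 fwd=0
After 10 (visit(W)): cur=W back=4 fwd=0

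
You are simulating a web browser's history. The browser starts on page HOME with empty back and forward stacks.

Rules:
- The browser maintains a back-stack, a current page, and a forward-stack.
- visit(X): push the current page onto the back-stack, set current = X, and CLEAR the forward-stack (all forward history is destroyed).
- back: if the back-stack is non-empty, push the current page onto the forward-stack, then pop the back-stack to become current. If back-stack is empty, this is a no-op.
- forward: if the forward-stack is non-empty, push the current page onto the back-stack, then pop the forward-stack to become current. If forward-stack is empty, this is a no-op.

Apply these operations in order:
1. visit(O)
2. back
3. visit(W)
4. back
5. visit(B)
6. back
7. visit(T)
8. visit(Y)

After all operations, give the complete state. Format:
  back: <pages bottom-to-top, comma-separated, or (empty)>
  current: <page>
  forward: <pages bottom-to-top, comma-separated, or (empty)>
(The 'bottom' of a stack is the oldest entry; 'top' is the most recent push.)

After 1 (visit(O)): cur=O back=1 fwd=0
After 2 (back): cur=HOME back=0 fwd=1
After 3 (visit(W)): cur=W back=1 fwd=0
After 4 (back): cur=HOME back=0 fwd=1
After 5 (visit(B)): cur=B back=1 fwd=0
After 6 (back): cur=HOME back=0 fwd=1
After 7 (visit(T)): cur=T back=1 fwd=0
After 8 (visit(Y)): cur=Y back=2 fwd=0

Answer: back: HOME,T
current: Y
forward: (empty)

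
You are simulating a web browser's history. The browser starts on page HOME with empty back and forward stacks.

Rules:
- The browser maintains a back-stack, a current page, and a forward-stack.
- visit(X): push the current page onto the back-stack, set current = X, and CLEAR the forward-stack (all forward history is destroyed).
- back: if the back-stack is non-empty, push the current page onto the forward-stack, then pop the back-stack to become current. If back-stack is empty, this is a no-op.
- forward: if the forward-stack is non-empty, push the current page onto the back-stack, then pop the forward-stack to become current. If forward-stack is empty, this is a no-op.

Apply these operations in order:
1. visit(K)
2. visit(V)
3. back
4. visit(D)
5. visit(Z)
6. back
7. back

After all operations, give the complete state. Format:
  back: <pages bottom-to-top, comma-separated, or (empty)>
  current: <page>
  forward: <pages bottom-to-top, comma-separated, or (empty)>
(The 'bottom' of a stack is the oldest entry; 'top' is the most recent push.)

After 1 (visit(K)): cur=K back=1 fwd=0
After 2 (visit(V)): cur=V back=2 fwd=0
After 3 (back): cur=K back=1 fwd=1
After 4 (visit(D)): cur=D back=2 fwd=0
After 5 (visit(Z)): cur=Z back=3 fwd=0
After 6 (back): cur=D back=2 fwd=1
After 7 (back): cur=K back=1 fwd=2

Answer: back: HOME
current: K
forward: Z,D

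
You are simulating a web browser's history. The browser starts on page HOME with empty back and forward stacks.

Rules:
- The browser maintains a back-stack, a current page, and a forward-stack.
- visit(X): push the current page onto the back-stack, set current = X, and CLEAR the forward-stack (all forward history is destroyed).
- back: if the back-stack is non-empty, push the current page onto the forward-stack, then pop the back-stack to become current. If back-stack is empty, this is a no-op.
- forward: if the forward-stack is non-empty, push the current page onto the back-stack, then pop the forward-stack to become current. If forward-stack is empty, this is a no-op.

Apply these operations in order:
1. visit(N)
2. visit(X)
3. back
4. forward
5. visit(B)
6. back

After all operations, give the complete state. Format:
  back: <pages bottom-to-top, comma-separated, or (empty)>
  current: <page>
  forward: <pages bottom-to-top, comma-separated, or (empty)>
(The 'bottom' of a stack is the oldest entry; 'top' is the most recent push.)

Answer: back: HOME,N
current: X
forward: B

Derivation:
After 1 (visit(N)): cur=N back=1 fwd=0
After 2 (visit(X)): cur=X back=2 fwd=0
After 3 (back): cur=N back=1 fwd=1
After 4 (forward): cur=X back=2 fwd=0
After 5 (visit(B)): cur=B back=3 fwd=0
After 6 (back): cur=X back=2 fwd=1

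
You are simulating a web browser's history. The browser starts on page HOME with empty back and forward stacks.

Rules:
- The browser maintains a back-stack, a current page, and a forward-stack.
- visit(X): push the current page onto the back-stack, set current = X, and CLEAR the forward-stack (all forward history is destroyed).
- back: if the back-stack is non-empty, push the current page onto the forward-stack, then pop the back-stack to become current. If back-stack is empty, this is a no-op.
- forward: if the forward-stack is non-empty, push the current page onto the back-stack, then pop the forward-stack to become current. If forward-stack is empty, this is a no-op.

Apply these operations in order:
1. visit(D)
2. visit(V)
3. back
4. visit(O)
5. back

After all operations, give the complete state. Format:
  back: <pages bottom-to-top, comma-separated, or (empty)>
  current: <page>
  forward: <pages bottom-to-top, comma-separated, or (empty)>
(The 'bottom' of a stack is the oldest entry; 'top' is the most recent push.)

After 1 (visit(D)): cur=D back=1 fwd=0
After 2 (visit(V)): cur=V back=2 fwd=0
After 3 (back): cur=D back=1 fwd=1
After 4 (visit(O)): cur=O back=2 fwd=0
After 5 (back): cur=D back=1 fwd=1

Answer: back: HOME
current: D
forward: O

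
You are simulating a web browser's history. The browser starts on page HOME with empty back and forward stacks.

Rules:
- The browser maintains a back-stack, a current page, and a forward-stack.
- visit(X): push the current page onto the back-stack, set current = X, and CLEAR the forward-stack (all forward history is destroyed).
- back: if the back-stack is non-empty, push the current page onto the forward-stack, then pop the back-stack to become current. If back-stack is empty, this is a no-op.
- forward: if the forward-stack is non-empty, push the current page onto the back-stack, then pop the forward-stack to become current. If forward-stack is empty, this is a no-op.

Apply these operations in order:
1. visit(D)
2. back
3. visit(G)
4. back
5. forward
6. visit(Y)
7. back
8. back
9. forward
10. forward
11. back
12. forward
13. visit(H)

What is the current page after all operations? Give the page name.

After 1 (visit(D)): cur=D back=1 fwd=0
After 2 (back): cur=HOME back=0 fwd=1
After 3 (visit(G)): cur=G back=1 fwd=0
After 4 (back): cur=HOME back=0 fwd=1
After 5 (forward): cur=G back=1 fwd=0
After 6 (visit(Y)): cur=Y back=2 fwd=0
After 7 (back): cur=G back=1 fwd=1
After 8 (back): cur=HOME back=0 fwd=2
After 9 (forward): cur=G back=1 fwd=1
After 10 (forward): cur=Y back=2 fwd=0
After 11 (back): cur=G back=1 fwd=1
After 12 (forward): cur=Y back=2 fwd=0
After 13 (visit(H)): cur=H back=3 fwd=0

Answer: H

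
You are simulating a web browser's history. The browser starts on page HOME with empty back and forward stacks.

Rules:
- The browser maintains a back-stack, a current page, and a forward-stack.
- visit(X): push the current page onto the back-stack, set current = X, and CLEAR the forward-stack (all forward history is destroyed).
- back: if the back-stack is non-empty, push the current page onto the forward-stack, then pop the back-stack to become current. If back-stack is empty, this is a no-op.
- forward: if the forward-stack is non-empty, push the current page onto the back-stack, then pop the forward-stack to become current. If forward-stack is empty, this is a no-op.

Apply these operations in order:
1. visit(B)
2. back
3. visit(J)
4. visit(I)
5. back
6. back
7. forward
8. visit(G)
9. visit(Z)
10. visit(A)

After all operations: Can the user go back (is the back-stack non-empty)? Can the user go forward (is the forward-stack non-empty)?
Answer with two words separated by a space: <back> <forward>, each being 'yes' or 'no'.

After 1 (visit(B)): cur=B back=1 fwd=0
After 2 (back): cur=HOME back=0 fwd=1
After 3 (visit(J)): cur=J back=1 fwd=0
After 4 (visit(I)): cur=I back=2 fwd=0
After 5 (back): cur=J back=1 fwd=1
After 6 (back): cur=HOME back=0 fwd=2
After 7 (forward): cur=J back=1 fwd=1
After 8 (visit(G)): cur=G back=2 fwd=0
After 9 (visit(Z)): cur=Z back=3 fwd=0
After 10 (visit(A)): cur=A back=4 fwd=0

Answer: yes no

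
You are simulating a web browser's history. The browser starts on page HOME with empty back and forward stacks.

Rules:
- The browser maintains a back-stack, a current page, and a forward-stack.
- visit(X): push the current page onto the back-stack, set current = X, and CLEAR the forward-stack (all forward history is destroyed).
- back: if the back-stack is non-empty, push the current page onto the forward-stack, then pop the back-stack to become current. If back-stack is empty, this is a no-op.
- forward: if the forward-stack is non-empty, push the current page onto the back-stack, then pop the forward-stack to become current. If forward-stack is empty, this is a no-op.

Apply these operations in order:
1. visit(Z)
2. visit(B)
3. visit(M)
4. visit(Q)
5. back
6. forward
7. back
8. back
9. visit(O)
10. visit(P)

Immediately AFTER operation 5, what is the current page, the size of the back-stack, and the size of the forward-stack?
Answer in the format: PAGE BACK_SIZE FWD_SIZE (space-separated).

After 1 (visit(Z)): cur=Z back=1 fwd=0
After 2 (visit(B)): cur=B back=2 fwd=0
After 3 (visit(M)): cur=M back=3 fwd=0
After 4 (visit(Q)): cur=Q back=4 fwd=0
After 5 (back): cur=M back=3 fwd=1

M 3 1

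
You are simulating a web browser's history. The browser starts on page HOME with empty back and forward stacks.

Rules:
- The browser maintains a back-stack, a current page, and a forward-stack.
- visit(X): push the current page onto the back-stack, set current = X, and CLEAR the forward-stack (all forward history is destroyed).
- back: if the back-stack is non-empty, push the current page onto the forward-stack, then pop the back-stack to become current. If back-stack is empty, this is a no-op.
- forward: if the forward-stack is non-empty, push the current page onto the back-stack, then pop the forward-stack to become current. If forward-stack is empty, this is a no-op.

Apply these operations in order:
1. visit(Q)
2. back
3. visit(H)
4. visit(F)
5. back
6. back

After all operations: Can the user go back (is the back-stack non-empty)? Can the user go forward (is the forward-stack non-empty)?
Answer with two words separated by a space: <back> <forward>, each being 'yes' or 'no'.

Answer: no yes

Derivation:
After 1 (visit(Q)): cur=Q back=1 fwd=0
After 2 (back): cur=HOME back=0 fwd=1
After 3 (visit(H)): cur=H back=1 fwd=0
After 4 (visit(F)): cur=F back=2 fwd=0
After 5 (back): cur=H back=1 fwd=1
After 6 (back): cur=HOME back=0 fwd=2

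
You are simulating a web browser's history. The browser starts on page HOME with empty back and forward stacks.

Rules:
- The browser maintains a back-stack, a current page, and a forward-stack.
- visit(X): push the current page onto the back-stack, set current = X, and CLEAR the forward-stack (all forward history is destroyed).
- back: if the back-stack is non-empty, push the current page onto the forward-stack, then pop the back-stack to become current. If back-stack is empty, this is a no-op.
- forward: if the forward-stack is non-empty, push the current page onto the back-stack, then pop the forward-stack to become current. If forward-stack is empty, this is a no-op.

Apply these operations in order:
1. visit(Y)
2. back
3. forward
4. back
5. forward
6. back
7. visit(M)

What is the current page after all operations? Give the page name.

Answer: M

Derivation:
After 1 (visit(Y)): cur=Y back=1 fwd=0
After 2 (back): cur=HOME back=0 fwd=1
After 3 (forward): cur=Y back=1 fwd=0
After 4 (back): cur=HOME back=0 fwd=1
After 5 (forward): cur=Y back=1 fwd=0
After 6 (back): cur=HOME back=0 fwd=1
After 7 (visit(M)): cur=M back=1 fwd=0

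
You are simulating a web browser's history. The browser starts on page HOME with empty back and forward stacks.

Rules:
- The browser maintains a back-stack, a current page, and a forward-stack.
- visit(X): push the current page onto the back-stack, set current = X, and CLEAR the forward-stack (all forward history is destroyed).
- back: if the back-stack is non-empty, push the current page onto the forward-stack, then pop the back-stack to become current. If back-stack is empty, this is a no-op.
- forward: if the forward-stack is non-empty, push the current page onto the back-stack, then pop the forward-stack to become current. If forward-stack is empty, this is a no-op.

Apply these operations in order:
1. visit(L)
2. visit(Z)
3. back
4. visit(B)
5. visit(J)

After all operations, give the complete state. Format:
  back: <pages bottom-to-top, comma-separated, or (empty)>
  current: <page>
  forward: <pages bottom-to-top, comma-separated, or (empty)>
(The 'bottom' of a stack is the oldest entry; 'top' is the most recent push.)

After 1 (visit(L)): cur=L back=1 fwd=0
After 2 (visit(Z)): cur=Z back=2 fwd=0
After 3 (back): cur=L back=1 fwd=1
After 4 (visit(B)): cur=B back=2 fwd=0
After 5 (visit(J)): cur=J back=3 fwd=0

Answer: back: HOME,L,B
current: J
forward: (empty)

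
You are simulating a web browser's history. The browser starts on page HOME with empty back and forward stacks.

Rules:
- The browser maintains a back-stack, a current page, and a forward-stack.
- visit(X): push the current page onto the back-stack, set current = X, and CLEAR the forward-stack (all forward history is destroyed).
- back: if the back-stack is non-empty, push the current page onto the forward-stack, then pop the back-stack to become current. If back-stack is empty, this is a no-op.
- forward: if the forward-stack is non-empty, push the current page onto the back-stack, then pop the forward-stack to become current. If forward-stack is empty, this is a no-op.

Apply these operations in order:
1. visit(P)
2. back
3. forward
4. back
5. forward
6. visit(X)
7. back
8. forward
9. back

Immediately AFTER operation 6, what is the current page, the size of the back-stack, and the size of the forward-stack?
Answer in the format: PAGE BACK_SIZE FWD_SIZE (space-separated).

After 1 (visit(P)): cur=P back=1 fwd=0
After 2 (back): cur=HOME back=0 fwd=1
After 3 (forward): cur=P back=1 fwd=0
After 4 (back): cur=HOME back=0 fwd=1
After 5 (forward): cur=P back=1 fwd=0
After 6 (visit(X)): cur=X back=2 fwd=0

X 2 0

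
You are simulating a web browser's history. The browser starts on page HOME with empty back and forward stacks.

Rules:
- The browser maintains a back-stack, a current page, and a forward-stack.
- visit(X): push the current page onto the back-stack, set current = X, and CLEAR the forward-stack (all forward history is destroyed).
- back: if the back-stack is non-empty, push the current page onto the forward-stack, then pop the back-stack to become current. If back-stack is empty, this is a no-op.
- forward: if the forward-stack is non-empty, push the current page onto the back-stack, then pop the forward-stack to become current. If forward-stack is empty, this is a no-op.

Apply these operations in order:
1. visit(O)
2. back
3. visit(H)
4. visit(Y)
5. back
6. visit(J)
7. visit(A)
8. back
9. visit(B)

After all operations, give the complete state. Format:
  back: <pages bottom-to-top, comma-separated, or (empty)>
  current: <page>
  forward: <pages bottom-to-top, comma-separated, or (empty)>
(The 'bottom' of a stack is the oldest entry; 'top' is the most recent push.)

Answer: back: HOME,H,J
current: B
forward: (empty)

Derivation:
After 1 (visit(O)): cur=O back=1 fwd=0
After 2 (back): cur=HOME back=0 fwd=1
After 3 (visit(H)): cur=H back=1 fwd=0
After 4 (visit(Y)): cur=Y back=2 fwd=0
After 5 (back): cur=H back=1 fwd=1
After 6 (visit(J)): cur=J back=2 fwd=0
After 7 (visit(A)): cur=A back=3 fwd=0
After 8 (back): cur=J back=2 fwd=1
After 9 (visit(B)): cur=B back=3 fwd=0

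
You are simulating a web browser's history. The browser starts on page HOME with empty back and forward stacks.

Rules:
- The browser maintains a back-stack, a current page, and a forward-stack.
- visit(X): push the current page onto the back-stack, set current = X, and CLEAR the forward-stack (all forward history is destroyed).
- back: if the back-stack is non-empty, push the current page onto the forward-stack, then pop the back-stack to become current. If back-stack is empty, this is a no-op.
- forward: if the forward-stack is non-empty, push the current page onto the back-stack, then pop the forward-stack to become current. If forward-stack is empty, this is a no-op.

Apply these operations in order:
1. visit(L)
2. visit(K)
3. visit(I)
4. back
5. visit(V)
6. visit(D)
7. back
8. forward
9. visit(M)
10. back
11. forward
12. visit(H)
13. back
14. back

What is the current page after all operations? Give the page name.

Answer: D

Derivation:
After 1 (visit(L)): cur=L back=1 fwd=0
After 2 (visit(K)): cur=K back=2 fwd=0
After 3 (visit(I)): cur=I back=3 fwd=0
After 4 (back): cur=K back=2 fwd=1
After 5 (visit(V)): cur=V back=3 fwd=0
After 6 (visit(D)): cur=D back=4 fwd=0
After 7 (back): cur=V back=3 fwd=1
After 8 (forward): cur=D back=4 fwd=0
After 9 (visit(M)): cur=M back=5 fwd=0
After 10 (back): cur=D back=4 fwd=1
After 11 (forward): cur=M back=5 fwd=0
After 12 (visit(H)): cur=H back=6 fwd=0
After 13 (back): cur=M back=5 fwd=1
After 14 (back): cur=D back=4 fwd=2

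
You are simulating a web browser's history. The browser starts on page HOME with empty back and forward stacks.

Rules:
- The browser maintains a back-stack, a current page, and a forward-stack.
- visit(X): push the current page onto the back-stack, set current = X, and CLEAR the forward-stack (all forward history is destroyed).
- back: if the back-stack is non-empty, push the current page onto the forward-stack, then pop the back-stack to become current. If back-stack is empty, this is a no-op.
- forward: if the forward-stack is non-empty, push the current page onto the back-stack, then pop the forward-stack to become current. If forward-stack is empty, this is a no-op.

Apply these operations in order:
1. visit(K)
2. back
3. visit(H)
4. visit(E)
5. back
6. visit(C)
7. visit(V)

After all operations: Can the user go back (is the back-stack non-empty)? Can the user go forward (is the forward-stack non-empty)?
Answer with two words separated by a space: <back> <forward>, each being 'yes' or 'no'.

After 1 (visit(K)): cur=K back=1 fwd=0
After 2 (back): cur=HOME back=0 fwd=1
After 3 (visit(H)): cur=H back=1 fwd=0
After 4 (visit(E)): cur=E back=2 fwd=0
After 5 (back): cur=H back=1 fwd=1
After 6 (visit(C)): cur=C back=2 fwd=0
After 7 (visit(V)): cur=V back=3 fwd=0

Answer: yes no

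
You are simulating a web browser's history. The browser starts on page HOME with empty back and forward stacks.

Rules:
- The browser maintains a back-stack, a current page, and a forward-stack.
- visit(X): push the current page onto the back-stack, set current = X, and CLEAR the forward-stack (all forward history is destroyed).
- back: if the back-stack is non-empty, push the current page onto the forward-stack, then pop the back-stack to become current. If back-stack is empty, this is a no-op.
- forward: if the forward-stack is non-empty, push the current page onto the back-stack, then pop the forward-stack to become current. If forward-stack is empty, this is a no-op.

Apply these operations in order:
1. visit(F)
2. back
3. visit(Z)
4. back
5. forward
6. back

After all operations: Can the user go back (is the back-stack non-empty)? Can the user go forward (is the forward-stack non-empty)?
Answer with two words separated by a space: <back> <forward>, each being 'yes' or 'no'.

After 1 (visit(F)): cur=F back=1 fwd=0
After 2 (back): cur=HOME back=0 fwd=1
After 3 (visit(Z)): cur=Z back=1 fwd=0
After 4 (back): cur=HOME back=0 fwd=1
After 5 (forward): cur=Z back=1 fwd=0
After 6 (back): cur=HOME back=0 fwd=1

Answer: no yes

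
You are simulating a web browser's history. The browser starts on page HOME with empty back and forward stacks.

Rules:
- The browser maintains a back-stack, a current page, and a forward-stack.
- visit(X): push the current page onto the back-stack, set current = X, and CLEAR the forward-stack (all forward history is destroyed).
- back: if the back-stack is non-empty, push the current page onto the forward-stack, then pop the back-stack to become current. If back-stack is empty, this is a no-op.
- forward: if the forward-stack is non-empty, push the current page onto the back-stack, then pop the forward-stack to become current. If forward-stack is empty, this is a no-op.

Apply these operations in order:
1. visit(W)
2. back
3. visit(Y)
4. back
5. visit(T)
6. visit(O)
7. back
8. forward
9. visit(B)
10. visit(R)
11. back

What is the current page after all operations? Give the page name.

After 1 (visit(W)): cur=W back=1 fwd=0
After 2 (back): cur=HOME back=0 fwd=1
After 3 (visit(Y)): cur=Y back=1 fwd=0
After 4 (back): cur=HOME back=0 fwd=1
After 5 (visit(T)): cur=T back=1 fwd=0
After 6 (visit(O)): cur=O back=2 fwd=0
After 7 (back): cur=T back=1 fwd=1
After 8 (forward): cur=O back=2 fwd=0
After 9 (visit(B)): cur=B back=3 fwd=0
After 10 (visit(R)): cur=R back=4 fwd=0
After 11 (back): cur=B back=3 fwd=1

Answer: B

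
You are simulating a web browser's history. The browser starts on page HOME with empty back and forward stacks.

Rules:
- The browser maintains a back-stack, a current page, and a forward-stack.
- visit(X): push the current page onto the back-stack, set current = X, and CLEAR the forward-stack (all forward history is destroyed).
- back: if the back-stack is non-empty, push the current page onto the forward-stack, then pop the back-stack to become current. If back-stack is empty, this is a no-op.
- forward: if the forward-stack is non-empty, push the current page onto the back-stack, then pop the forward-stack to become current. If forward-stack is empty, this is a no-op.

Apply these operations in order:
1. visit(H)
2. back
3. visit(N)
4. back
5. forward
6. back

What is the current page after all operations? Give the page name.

Answer: HOME

Derivation:
After 1 (visit(H)): cur=H back=1 fwd=0
After 2 (back): cur=HOME back=0 fwd=1
After 3 (visit(N)): cur=N back=1 fwd=0
After 4 (back): cur=HOME back=0 fwd=1
After 5 (forward): cur=N back=1 fwd=0
After 6 (back): cur=HOME back=0 fwd=1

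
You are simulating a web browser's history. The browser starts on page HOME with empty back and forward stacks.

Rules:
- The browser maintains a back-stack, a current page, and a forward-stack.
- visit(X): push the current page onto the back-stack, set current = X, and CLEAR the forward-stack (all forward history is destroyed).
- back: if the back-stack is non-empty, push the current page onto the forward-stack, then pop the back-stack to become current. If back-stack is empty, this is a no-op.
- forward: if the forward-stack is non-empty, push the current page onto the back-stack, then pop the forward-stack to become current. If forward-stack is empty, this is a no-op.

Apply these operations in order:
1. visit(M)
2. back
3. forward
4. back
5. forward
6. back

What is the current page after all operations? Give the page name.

Answer: HOME

Derivation:
After 1 (visit(M)): cur=M back=1 fwd=0
After 2 (back): cur=HOME back=0 fwd=1
After 3 (forward): cur=M back=1 fwd=0
After 4 (back): cur=HOME back=0 fwd=1
After 5 (forward): cur=M back=1 fwd=0
After 6 (back): cur=HOME back=0 fwd=1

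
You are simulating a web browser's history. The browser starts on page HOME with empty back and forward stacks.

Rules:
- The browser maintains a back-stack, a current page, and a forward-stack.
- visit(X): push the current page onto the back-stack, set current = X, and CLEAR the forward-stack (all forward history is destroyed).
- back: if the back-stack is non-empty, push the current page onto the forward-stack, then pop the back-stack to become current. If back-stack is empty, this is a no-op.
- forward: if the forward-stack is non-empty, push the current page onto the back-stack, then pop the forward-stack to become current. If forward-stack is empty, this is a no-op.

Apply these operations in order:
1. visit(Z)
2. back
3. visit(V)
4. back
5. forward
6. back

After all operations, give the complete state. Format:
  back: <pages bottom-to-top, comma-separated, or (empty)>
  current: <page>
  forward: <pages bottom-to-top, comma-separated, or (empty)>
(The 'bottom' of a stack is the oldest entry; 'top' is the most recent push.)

After 1 (visit(Z)): cur=Z back=1 fwd=0
After 2 (back): cur=HOME back=0 fwd=1
After 3 (visit(V)): cur=V back=1 fwd=0
After 4 (back): cur=HOME back=0 fwd=1
After 5 (forward): cur=V back=1 fwd=0
After 6 (back): cur=HOME back=0 fwd=1

Answer: back: (empty)
current: HOME
forward: V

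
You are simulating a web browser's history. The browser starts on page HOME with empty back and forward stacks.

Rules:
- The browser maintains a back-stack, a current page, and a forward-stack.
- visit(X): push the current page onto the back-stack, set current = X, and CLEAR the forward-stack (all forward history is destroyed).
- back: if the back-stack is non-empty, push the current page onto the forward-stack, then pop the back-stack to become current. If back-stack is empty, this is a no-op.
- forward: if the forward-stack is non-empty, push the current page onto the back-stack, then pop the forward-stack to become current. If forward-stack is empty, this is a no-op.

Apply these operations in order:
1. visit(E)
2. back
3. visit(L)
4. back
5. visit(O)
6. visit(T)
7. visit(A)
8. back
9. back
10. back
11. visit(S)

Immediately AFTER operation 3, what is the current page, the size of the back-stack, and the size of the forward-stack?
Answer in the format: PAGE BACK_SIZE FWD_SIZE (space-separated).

After 1 (visit(E)): cur=E back=1 fwd=0
After 2 (back): cur=HOME back=0 fwd=1
After 3 (visit(L)): cur=L back=1 fwd=0

L 1 0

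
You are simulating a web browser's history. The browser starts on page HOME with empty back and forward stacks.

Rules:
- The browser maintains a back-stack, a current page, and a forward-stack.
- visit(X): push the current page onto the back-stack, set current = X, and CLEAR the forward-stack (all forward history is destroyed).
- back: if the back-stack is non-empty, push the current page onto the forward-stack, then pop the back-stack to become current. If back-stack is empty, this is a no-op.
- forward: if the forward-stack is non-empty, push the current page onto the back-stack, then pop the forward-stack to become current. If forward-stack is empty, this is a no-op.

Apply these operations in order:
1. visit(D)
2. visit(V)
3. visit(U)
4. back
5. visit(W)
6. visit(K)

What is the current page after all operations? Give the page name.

Answer: K

Derivation:
After 1 (visit(D)): cur=D back=1 fwd=0
After 2 (visit(V)): cur=V back=2 fwd=0
After 3 (visit(U)): cur=U back=3 fwd=0
After 4 (back): cur=V back=2 fwd=1
After 5 (visit(W)): cur=W back=3 fwd=0
After 6 (visit(K)): cur=K back=4 fwd=0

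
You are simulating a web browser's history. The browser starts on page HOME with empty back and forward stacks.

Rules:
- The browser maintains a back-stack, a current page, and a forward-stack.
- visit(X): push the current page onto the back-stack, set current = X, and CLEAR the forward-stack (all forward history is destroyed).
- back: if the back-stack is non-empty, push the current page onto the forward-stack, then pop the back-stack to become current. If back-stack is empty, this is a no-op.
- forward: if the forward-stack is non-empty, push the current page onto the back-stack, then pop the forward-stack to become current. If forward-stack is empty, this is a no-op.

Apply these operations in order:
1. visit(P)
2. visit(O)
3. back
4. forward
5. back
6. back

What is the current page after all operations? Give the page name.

After 1 (visit(P)): cur=P back=1 fwd=0
After 2 (visit(O)): cur=O back=2 fwd=0
After 3 (back): cur=P back=1 fwd=1
After 4 (forward): cur=O back=2 fwd=0
After 5 (back): cur=P back=1 fwd=1
After 6 (back): cur=HOME back=0 fwd=2

Answer: HOME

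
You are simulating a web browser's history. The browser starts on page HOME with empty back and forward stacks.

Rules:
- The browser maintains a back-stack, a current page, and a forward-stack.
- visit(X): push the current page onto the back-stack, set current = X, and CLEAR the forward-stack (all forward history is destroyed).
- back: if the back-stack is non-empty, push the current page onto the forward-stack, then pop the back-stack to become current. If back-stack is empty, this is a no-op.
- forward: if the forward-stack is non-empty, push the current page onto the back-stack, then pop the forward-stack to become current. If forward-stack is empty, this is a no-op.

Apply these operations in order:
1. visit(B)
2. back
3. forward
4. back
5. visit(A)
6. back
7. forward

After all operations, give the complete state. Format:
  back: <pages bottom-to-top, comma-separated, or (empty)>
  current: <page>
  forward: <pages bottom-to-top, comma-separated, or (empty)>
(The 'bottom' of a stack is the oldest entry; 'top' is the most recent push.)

After 1 (visit(B)): cur=B back=1 fwd=0
After 2 (back): cur=HOME back=0 fwd=1
After 3 (forward): cur=B back=1 fwd=0
After 4 (back): cur=HOME back=0 fwd=1
After 5 (visit(A)): cur=A back=1 fwd=0
After 6 (back): cur=HOME back=0 fwd=1
After 7 (forward): cur=A back=1 fwd=0

Answer: back: HOME
current: A
forward: (empty)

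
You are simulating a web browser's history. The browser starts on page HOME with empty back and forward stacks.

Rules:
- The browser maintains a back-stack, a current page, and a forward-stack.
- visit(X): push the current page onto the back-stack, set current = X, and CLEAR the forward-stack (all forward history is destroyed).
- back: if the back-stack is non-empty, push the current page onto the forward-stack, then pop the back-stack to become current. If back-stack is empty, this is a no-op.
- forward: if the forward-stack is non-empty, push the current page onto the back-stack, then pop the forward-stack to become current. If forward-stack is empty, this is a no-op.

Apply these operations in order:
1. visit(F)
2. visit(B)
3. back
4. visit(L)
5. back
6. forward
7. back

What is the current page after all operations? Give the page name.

Answer: F

Derivation:
After 1 (visit(F)): cur=F back=1 fwd=0
After 2 (visit(B)): cur=B back=2 fwd=0
After 3 (back): cur=F back=1 fwd=1
After 4 (visit(L)): cur=L back=2 fwd=0
After 5 (back): cur=F back=1 fwd=1
After 6 (forward): cur=L back=2 fwd=0
After 7 (back): cur=F back=1 fwd=1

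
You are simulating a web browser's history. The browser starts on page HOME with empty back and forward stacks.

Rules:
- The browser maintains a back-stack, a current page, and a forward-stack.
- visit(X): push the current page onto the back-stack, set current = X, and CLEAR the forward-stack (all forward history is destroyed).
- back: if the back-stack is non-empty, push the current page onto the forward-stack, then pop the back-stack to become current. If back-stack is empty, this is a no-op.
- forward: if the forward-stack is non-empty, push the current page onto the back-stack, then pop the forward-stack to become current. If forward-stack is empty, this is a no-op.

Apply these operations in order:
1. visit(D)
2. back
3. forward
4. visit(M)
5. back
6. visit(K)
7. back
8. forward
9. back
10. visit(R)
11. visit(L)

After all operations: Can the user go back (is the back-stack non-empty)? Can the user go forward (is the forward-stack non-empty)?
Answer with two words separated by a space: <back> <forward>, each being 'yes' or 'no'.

After 1 (visit(D)): cur=D back=1 fwd=0
After 2 (back): cur=HOME back=0 fwd=1
After 3 (forward): cur=D back=1 fwd=0
After 4 (visit(M)): cur=M back=2 fwd=0
After 5 (back): cur=D back=1 fwd=1
After 6 (visit(K)): cur=K back=2 fwd=0
After 7 (back): cur=D back=1 fwd=1
After 8 (forward): cur=K back=2 fwd=0
After 9 (back): cur=D back=1 fwd=1
After 10 (visit(R)): cur=R back=2 fwd=0
After 11 (visit(L)): cur=L back=3 fwd=0

Answer: yes no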